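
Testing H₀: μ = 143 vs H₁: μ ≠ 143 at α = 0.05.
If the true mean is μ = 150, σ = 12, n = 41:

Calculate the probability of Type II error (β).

Answer: β ≈ 0.0379

Derivation:
SE = σ/√n = 12/√41 = 1.8741
Critical values: μ₀ ± z_0.025×SE = 143 ± 1.960×1.8741
Acceptance region: (139.3268, 146.6732)
Under H₁ (μ = 150): z_high = (146.6732 - 150)/1.8741 = -1.7751, z_low = (139.3268 - 150)/1.8741 = -5.6951
β = P(not reject | H₁) = Φ(-1.7751) - Φ(-5.6951) ≈ 0.0379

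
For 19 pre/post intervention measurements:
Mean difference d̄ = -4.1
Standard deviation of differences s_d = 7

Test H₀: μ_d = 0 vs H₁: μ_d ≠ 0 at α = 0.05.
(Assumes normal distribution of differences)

Answer: t = -2.5531, reject H₀

Derivation:
df = n - 1 = 18
SE = s_d/√n = 7/√19 = 1.6059
t = d̄/SE = -4.1/1.6059 = -2.5531
Critical value: t_{0.025,18} = ±2.101
p-value ≈ 0.0200
Decision: reject H₀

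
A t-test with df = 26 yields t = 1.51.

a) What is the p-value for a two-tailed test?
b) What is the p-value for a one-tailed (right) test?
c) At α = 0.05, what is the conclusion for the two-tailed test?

Answer: a) 0.1431, b) 0.0716, c) fail to reject H₀

Derivation:
Using t-distribution with df = 26:
a) Two-tailed: p = 2×P(T > 1.51) = 0.1431
b) One-tailed: p = P(T > 1.51) = 0.0716
c) 0.1431 ≥ 0.05, fail to reject H₀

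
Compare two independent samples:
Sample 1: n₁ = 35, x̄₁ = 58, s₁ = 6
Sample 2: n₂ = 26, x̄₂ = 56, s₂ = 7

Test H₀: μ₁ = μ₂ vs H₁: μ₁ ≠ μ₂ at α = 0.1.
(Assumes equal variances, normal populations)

Pooled variance: s²_p = [34×6² + 25×7²]/(59) = 41.5085
s_p = 6.4427
SE = s_p×√(1/n₁ + 1/n₂) = 6.4427×√(1/35 + 1/26) = 1.6681
t = (x̄₁ - x̄₂)/SE = (58 - 56)/1.6681 = 1.1990
df = 59, t-critical = ±1.671
Decision: fail to reject H₀

Answer: t = 1.1990, fail to reject H₀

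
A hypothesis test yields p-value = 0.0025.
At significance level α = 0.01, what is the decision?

Answer: reject H₀

Derivation:
Compare p-value to α:
0.0025 < 0.01
Decision: reject H₀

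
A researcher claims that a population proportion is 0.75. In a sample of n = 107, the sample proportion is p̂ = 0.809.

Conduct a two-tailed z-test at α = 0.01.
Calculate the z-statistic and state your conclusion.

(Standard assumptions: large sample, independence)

H₀: p = 0.75, H₁: p ≠ 0.75
Standard error: SE = √(p₀(1-p₀)/n) = √(0.75×0.25/107) = 0.041861
z-statistic: z = (p̂ - p₀)/SE = (0.809 - 0.75)/0.041861 = 1.4094
Critical value: z_0.005 = ±2.576
p-value = 0.1587
Decision: fail to reject H₀ at α = 0.01

Answer: z = 1.4094, fail to reject H₀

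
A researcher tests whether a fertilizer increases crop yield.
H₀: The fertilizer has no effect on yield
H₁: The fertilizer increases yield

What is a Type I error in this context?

Answer: Concluding the fertilizer works when it doesn't

Derivation:
Type I error (α): Rejecting H₀ when H₀ is true
Type II error (β): Failing to reject H₀ when H₁ is true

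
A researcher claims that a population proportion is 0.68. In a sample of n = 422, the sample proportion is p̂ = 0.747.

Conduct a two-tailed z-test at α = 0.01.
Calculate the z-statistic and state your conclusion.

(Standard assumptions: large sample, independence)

H₀: p = 0.68, H₁: p ≠ 0.68
Standard error: SE = √(p₀(1-p₀)/n) = √(0.68×0.32/422) = 0.022708
z-statistic: z = (p̂ - p₀)/SE = (0.747 - 0.68)/0.022708 = 2.9505
Critical value: z_0.005 = ±2.576
p-value = 0.0032
Decision: reject H₀ at α = 0.01

Answer: z = 2.9505, reject H₀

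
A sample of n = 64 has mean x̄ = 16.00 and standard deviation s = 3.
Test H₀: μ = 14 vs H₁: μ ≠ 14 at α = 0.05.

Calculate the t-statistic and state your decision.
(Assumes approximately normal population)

Answer: t = 5.3333, reject H₀

Derivation:
df = n - 1 = 63
SE = s/√n = 3/√64 = 0.3750
t = (x̄ - μ₀)/SE = (16.00 - 14)/0.3750 = 5.3333
Critical value: t_{0.025,63} = ±1.998
p-value < 0.0001
Decision: reject H₀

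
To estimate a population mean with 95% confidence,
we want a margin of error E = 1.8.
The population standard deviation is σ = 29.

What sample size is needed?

z_0.025 = 1.960
n = (z×σ/E)² = (1.960×29/1.8)²
n = 997.1560
Round up: n = 998

Answer: n = 998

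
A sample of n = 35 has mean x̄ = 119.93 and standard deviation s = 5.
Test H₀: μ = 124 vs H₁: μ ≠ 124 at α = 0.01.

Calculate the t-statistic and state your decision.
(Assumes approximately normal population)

Answer: t = -4.8154, reject H₀

Derivation:
df = n - 1 = 34
SE = s/√n = 5/√35 = 0.8452
t = (x̄ - μ₀)/SE = (119.93 - 124)/0.8452 = -4.8154
Critical value: t_{0.005,34} = ±2.728
p-value < 0.0001
Decision: reject H₀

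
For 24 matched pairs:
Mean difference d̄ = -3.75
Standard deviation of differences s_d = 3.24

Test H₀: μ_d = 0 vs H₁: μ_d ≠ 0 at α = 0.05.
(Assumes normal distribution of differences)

Answer: t = -5.6698, reject H₀

Derivation:
df = n - 1 = 23
SE = s_d/√n = 3.24/√24 = 0.6614
t = d̄/SE = -3.75/0.6614 = -5.6698
Critical value: t_{0.025,23} = ±2.069
p-value < 0.0001
Decision: reject H₀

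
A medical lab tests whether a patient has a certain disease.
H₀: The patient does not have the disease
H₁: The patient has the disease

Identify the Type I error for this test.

A Type I error (probability α) occurs when we reject a true H₀.
A Type II error (probability β) occurs when we fail to reject a false H₀.

Answer: Diagnosing a healthy patient as having the disease (false positive)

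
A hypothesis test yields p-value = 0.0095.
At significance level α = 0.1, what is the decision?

Compare p-value to α:
0.0095 < 0.1
Decision: reject H₀

Answer: reject H₀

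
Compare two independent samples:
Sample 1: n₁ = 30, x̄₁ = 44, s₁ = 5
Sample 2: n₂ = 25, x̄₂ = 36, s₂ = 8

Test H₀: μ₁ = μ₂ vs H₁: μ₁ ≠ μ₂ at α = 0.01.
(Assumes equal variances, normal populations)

Answer: t = 4.5231, reject H₀

Derivation:
Pooled variance: s²_p = [29×5² + 24×8²]/(53) = 42.6604
s_p = 6.5315
SE = s_p×√(1/n₁ + 1/n₂) = 6.5315×√(1/30 + 1/25) = 1.7687
t = (x̄₁ - x̄₂)/SE = (44 - 36)/1.7687 = 4.5231
df = 53, t-critical = ±2.672
Decision: reject H₀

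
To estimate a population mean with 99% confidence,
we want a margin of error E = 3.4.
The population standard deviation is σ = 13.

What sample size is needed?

Answer: n = 98

Derivation:
z_0.005 = 2.576
n = (z×σ/E)² = (2.576×13/3.4)²
n = 97.0109
Round up: n = 98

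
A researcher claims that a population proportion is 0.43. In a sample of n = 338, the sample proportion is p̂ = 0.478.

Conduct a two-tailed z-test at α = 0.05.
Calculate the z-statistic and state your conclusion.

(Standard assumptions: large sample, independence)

H₀: p = 0.43, H₁: p ≠ 0.43
Standard error: SE = √(p₀(1-p₀)/n) = √(0.43×0.57/338) = 0.026929
z-statistic: z = (p̂ - p₀)/SE = (0.478 - 0.43)/0.026929 = 1.7825
Critical value: z_0.025 = ±1.960
p-value = 0.0747
Decision: fail to reject H₀ at α = 0.05

Answer: z = 1.7825, fail to reject H₀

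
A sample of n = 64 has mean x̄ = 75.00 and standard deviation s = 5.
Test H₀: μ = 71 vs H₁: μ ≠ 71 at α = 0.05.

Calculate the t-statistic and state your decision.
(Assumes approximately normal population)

Answer: t = 6.4000, reject H₀

Derivation:
df = n - 1 = 63
SE = s/√n = 5/√64 = 0.6250
t = (x̄ - μ₀)/SE = (75.00 - 71)/0.6250 = 6.4000
Critical value: t_{0.025,63} = ±1.998
p-value < 0.0001
Decision: reject H₀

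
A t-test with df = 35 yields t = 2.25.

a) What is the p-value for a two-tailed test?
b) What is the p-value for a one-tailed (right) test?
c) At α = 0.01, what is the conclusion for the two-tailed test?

Answer: a) 0.0308, b) 0.0154, c) fail to reject H₀

Derivation:
Using t-distribution with df = 35:
a) Two-tailed: p = 2×P(T > 2.25) = 0.0308
b) One-tailed: p = P(T > 2.25) = 0.0154
c) 0.0308 ≥ 0.01, fail to reject H₀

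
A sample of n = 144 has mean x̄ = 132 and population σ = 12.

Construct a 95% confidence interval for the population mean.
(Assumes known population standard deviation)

Confidence level: 95%, α = 0.05
z_0.025 = 1.960
SE = σ/√n = 12/√144 = 1.0000
Margin of error = 1.960 × 1.0000 = 1.9600
CI: x̄ ± margin = 132 ± 1.9600
CI: (130.0400, 133.9600)

Answer: (130.0400, 133.9600)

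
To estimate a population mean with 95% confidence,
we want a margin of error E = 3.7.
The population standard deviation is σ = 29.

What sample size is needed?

z_0.025 = 1.960
n = (z×σ/E)² = (1.960×29/3.7)²
n = 235.9960
Round up: n = 236

Answer: n = 236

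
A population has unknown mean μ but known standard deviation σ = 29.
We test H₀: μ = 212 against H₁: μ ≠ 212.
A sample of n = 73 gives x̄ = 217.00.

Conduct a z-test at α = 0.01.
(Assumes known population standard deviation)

Answer: z = 1.4731, fail to reject H₀

Derivation:
Standard error: SE = σ/√n = 29/√73 = 3.3942
z-statistic: z = (x̄ - μ₀)/SE = (217.00 - 212)/3.3942 = 1.4731
Critical value: ±2.576
p-value = 0.1407
Decision: fail to reject H₀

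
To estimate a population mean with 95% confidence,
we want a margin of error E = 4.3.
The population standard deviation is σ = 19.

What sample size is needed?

z_0.025 = 1.960
n = (z×σ/E)² = (1.960×19/4.3)²
n = 75.0037
Round up: n = 76

Answer: n = 76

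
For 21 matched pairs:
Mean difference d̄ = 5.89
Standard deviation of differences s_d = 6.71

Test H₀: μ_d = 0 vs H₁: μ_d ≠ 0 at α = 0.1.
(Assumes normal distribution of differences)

Answer: t = 4.0227, reject H₀

Derivation:
df = n - 1 = 20
SE = s_d/√n = 6.71/√21 = 1.4642
t = d̄/SE = 5.89/1.4642 = 4.0227
Critical value: t_{0.05,20} = ±1.725
p-value ≈ 0.0007
Decision: reject H₀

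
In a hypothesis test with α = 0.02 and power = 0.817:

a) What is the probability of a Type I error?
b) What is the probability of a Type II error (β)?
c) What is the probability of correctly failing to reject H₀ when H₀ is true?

Answer: a) 0.02, b) 0.183, c) 0.98

Derivation:
a) Type I error probability = α = 0.02
b) Power = P(reject H₀ | H₁ true) = 1 - β = 0.817, so Type II error probability = β = 1 - Power = 0.183
c) P(fail to reject H₀ | H₀ true) = 1 - α = 0.98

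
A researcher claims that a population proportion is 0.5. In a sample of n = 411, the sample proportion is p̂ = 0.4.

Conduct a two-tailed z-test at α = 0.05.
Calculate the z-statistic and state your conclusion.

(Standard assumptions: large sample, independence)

H₀: p = 0.5, H₁: p ≠ 0.5
Standard error: SE = √(p₀(1-p₀)/n) = √(0.5×0.5/411) = 0.024663
z-statistic: z = (p̂ - p₀)/SE = (0.4 - 0.5)/0.024663 = -4.0547
Critical value: z_0.025 = ±1.960
p-value = 0.0001
Decision: reject H₀ at α = 0.05

Answer: z = -4.0547, reject H₀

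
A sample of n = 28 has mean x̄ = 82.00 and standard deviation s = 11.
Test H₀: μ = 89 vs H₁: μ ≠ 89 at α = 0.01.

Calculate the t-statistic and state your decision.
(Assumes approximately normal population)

df = n - 1 = 27
SE = s/√n = 11/√28 = 2.0788
t = (x̄ - μ₀)/SE = (82.00 - 89)/2.0788 = -3.3673
Critical value: t_{0.005,27} = ±2.771
p-value ≈ 0.0023
Decision: reject H₀

Answer: t = -3.3673, reject H₀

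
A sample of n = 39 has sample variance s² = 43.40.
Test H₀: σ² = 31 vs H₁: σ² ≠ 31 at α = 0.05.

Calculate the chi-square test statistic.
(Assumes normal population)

df = n - 1 = 38
χ² = (n-1)s²/σ₀² = 38×43.40/31 = 53.2000
Critical values: χ²_{0.975,38} = 22.878, χ²_{0.025,38} = 56.896
Rejection region: χ² < 22.878 or χ² > 56.896
Decision: fail to reject H₀

Answer: χ² = 53.2000, fail to reject H₀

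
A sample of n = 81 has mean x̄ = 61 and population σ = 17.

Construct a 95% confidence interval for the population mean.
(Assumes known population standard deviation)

Confidence level: 95%, α = 0.05
z_0.025 = 1.960
SE = σ/√n = 17/√81 = 1.8889
Margin of error = 1.960 × 1.8889 = 3.7022
CI: x̄ ± margin = 61 ± 3.7022
CI: (57.2978, 64.7022)

Answer: (57.2978, 64.7022)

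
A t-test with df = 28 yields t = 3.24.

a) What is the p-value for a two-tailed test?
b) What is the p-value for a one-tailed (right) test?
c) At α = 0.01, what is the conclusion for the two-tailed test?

Using t-distribution with df = 28:
a) Two-tailed: p = 2×P(T > 3.24) = 0.0031
b) One-tailed: p = P(T > 3.24) = 0.0015
c) 0.0031 < 0.01, reject H₀

Answer: a) 0.0031, b) 0.0015, c) reject H₀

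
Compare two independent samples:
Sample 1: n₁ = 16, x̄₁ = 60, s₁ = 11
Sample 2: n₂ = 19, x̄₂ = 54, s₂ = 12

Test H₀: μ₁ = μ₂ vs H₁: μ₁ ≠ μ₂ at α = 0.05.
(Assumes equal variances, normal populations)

Pooled variance: s²_p = [15×11² + 18×12²]/(33) = 133.5455
s_p = 11.5562
SE = s_p×√(1/n₁ + 1/n₂) = 11.5562×√(1/16 + 1/19) = 3.9211
t = (x̄₁ - x̄₂)/SE = (60 - 54)/3.9211 = 1.5302
df = 33, t-critical = ±2.035
Decision: fail to reject H₀

Answer: t = 1.5302, fail to reject H₀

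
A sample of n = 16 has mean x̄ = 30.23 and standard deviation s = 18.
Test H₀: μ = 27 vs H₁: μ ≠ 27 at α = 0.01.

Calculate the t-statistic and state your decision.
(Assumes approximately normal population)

df = n - 1 = 15
SE = s/√n = 18/√16 = 4.5000
t = (x̄ - μ₀)/SE = (30.23 - 27)/4.5000 = 0.7178
Critical value: t_{0.005,15} = ±2.947
p-value ≈ 0.4839
Decision: fail to reject H₀

Answer: t = 0.7178, fail to reject H₀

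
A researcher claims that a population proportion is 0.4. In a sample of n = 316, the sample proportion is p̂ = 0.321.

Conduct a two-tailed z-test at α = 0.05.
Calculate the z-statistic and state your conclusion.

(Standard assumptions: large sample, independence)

H₀: p = 0.4, H₁: p ≠ 0.4
Standard error: SE = √(p₀(1-p₀)/n) = √(0.4×0.6/316) = 0.027559
z-statistic: z = (p̂ - p₀)/SE = (0.321 - 0.4)/0.027559 = -2.8666
Critical value: z_0.025 = ±1.960
p-value = 0.0041
Decision: reject H₀ at α = 0.05

Answer: z = -2.8666, reject H₀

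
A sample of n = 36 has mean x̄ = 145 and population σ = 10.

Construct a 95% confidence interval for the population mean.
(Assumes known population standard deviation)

Answer: (141.7333, 148.2667)

Derivation:
Confidence level: 95%, α = 0.05
z_0.025 = 1.960
SE = σ/√n = 10/√36 = 1.6667
Margin of error = 1.960 × 1.6667 = 3.2667
CI: x̄ ± margin = 145 ± 3.2667
CI: (141.7333, 148.2667)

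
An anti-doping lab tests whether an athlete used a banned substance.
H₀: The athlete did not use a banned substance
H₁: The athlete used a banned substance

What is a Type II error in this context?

Type I error: rejecting H₀ when it is actually true (false positive).
Type II error: failing to reject H₀ when H₁ is actually true (false negative).

Answer: Failing to detect doping in an athlete who used a banned substance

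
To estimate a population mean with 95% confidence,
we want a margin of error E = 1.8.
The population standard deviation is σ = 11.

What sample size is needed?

Answer: n = 144

Derivation:
z_0.025 = 1.960
n = (z×σ/E)² = (1.960×11/1.8)²
n = 143.4672
Round up: n = 144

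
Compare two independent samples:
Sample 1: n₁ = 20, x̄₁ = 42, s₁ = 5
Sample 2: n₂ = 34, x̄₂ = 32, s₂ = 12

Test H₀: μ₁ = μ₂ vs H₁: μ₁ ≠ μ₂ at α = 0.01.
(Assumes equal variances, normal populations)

Pooled variance: s²_p = [19×5² + 33×12²]/(52) = 100.5192
s_p = 10.0259
SE = s_p×√(1/n₁ + 1/n₂) = 10.0259×√(1/20 + 1/34) = 2.8253
t = (x̄₁ - x̄₂)/SE = (42 - 32)/2.8253 = 3.5394
df = 52, t-critical = ±2.674
Decision: reject H₀

Answer: t = 3.5394, reject H₀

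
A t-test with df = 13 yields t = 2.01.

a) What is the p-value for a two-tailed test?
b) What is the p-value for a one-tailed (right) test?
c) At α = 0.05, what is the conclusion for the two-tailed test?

Using t-distribution with df = 13:
a) Two-tailed: p = 2×P(T > 2.01) = 0.0657
b) One-tailed: p = P(T > 2.01) = 0.0328
c) 0.0657 ≥ 0.05, fail to reject H₀

Answer: a) 0.0657, b) 0.0328, c) fail to reject H₀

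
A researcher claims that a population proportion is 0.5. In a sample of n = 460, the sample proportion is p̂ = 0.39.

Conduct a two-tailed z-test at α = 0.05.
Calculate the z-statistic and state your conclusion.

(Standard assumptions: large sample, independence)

Answer: z = -4.7184, reject H₀

Derivation:
H₀: p = 0.5, H₁: p ≠ 0.5
Standard error: SE = √(p₀(1-p₀)/n) = √(0.5×0.5/460) = 0.023313
z-statistic: z = (p̂ - p₀)/SE = (0.39 - 0.5)/0.023313 = -4.7184
Critical value: z_0.025 = ±1.960
p-value < 0.0001
Decision: reject H₀ at α = 0.05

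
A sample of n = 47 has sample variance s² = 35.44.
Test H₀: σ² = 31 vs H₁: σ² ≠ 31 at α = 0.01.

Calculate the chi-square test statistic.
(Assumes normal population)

Answer: χ² = 52.5884, fail to reject H₀

Derivation:
df = n - 1 = 46
χ² = (n-1)s²/σ₀² = 46×35.44/31 = 52.5884
Critical values: χ²_{0.995,46} = 25.041, χ²_{0.005,46} = 74.437
Rejection region: χ² < 25.041 or χ² > 74.437
Decision: fail to reject H₀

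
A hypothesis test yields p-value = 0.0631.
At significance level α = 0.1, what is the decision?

Answer: reject H₀

Derivation:
Compare p-value to α:
0.0631 < 0.1
Decision: reject H₀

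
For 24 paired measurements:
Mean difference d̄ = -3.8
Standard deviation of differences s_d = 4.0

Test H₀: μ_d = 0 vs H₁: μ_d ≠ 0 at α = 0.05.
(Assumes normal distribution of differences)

Answer: t = -4.6540, reject H₀

Derivation:
df = n - 1 = 23
SE = s_d/√n = 4.0/√24 = 0.8165
t = d̄/SE = -3.8/0.8165 = -4.6540
Critical value: t_{0.025,23} = ±2.069
p-value ≈ 0.0001
Decision: reject H₀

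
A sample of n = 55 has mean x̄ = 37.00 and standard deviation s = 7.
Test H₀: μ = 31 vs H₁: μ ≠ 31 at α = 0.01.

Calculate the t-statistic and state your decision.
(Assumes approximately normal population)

df = n - 1 = 54
SE = s/√n = 7/√55 = 0.9439
t = (x̄ - μ₀)/SE = (37.00 - 31)/0.9439 = 6.3566
Critical value: t_{0.005,54} = ±2.670
p-value < 0.0001
Decision: reject H₀

Answer: t = 6.3566, reject H₀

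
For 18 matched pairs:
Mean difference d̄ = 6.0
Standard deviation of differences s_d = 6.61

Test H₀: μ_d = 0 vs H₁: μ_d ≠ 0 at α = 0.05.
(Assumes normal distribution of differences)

df = n - 1 = 17
SE = s_d/√n = 6.61/√18 = 1.5580
t = d̄/SE = 6.0/1.5580 = 3.8511
Critical value: t_{0.025,17} = ±2.110
p-value ≈ 0.0013
Decision: reject H₀

Answer: t = 3.8511, reject H₀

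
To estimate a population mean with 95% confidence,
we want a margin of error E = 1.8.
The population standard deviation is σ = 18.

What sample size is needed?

z_0.025 = 1.960
n = (z×σ/E)² = (1.960×18/1.8)²
n = 384.1600
Round up: n = 385

Answer: n = 385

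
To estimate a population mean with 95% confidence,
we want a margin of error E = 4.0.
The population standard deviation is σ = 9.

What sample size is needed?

z_0.025 = 1.960
n = (z×σ/E)² = (1.960×9/4.0)²
n = 19.4481
Round up: n = 20

Answer: n = 20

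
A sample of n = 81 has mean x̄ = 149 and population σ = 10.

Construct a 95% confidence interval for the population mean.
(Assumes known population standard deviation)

Answer: (146.8222, 151.1778)

Derivation:
Confidence level: 95%, α = 0.05
z_0.025 = 1.960
SE = σ/√n = 10/√81 = 1.1111
Margin of error = 1.960 × 1.1111 = 2.1778
CI: x̄ ± margin = 149 ± 2.1778
CI: (146.8222, 151.1778)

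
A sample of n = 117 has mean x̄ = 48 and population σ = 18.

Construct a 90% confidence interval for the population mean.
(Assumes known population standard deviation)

Confidence level: 90%, α = 0.1
z_0.05 = 1.645
SE = σ/√n = 18/√117 = 1.6641
Margin of error = 1.645 × 1.6641 = 2.7374
CI: x̄ ± margin = 48 ± 2.7374
CI: (45.2626, 50.7374)

Answer: (45.2626, 50.7374)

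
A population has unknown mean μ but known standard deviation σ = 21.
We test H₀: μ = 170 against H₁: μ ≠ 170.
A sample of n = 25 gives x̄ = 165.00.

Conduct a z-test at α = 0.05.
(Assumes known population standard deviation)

Standard error: SE = σ/√n = 21/√25 = 4.2000
z-statistic: z = (x̄ - μ₀)/SE = (165.00 - 170)/4.2000 = -1.1905
Critical value: ±1.960
p-value = 0.2338
Decision: fail to reject H₀

Answer: z = -1.1905, fail to reject H₀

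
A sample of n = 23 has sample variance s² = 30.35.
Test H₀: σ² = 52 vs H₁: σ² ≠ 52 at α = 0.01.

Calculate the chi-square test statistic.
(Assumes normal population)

df = n - 1 = 22
χ² = (n-1)s²/σ₀² = 22×30.35/52 = 12.8404
Critical values: χ²_{0.995,22} = 8.643, χ²_{0.005,22} = 42.796
Rejection region: χ² < 8.643 or χ² > 42.796
Decision: fail to reject H₀

Answer: χ² = 12.8404, fail to reject H₀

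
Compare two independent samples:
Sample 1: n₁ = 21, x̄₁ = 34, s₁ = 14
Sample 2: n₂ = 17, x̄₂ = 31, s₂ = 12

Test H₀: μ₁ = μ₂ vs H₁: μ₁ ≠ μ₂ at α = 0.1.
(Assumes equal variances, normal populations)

Pooled variance: s²_p = [20×14² + 16×12²]/(36) = 172.8889
s_p = 13.1487
SE = s_p×√(1/n₁ + 1/n₂) = 13.1487×√(1/21 + 1/17) = 4.2898
t = (x̄₁ - x̄₂)/SE = (34 - 31)/4.2898 = 0.6993
df = 36, t-critical = ±1.688
Decision: fail to reject H₀

Answer: t = 0.6993, fail to reject H₀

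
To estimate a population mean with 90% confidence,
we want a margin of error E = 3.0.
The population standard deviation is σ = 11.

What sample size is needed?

z_0.05 = 1.645
n = (z×σ/E)² = (1.645×11/3.0)²
n = 36.3810
Round up: n = 37

Answer: n = 37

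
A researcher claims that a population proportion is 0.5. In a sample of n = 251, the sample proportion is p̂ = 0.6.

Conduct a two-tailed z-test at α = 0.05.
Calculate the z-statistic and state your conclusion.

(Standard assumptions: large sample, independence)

Answer: z = 3.1686, reject H₀

Derivation:
H₀: p = 0.5, H₁: p ≠ 0.5
Standard error: SE = √(p₀(1-p₀)/n) = √(0.5×0.5/251) = 0.031560
z-statistic: z = (p̂ - p₀)/SE = (0.6 - 0.5)/0.031560 = 3.1686
Critical value: z_0.025 = ±1.960
p-value = 0.0015
Decision: reject H₀ at α = 0.05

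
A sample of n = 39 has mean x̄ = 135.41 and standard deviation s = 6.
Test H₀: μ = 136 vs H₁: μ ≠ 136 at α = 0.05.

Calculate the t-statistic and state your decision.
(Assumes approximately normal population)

df = n - 1 = 38
SE = s/√n = 6/√39 = 0.9608
t = (x̄ - μ₀)/SE = (135.41 - 136)/0.9608 = -0.6141
Critical value: t_{0.025,38} = ±2.024
p-value ≈ 0.5428
Decision: fail to reject H₀

Answer: t = -0.6141, fail to reject H₀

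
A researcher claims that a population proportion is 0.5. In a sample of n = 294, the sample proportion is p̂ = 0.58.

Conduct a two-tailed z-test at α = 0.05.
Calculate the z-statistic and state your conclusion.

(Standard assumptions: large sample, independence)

Answer: z = 2.7434, reject H₀

Derivation:
H₀: p = 0.5, H₁: p ≠ 0.5
Standard error: SE = √(p₀(1-p₀)/n) = √(0.5×0.5/294) = 0.029161
z-statistic: z = (p̂ - p₀)/SE = (0.58 - 0.5)/0.029161 = 2.7434
Critical value: z_0.025 = ±1.960
p-value = 0.0061
Decision: reject H₀ at α = 0.05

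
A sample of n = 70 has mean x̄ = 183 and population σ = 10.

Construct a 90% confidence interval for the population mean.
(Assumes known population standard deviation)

Answer: (181.0339, 184.9661)

Derivation:
Confidence level: 90%, α = 0.1
z_0.05 = 1.645
SE = σ/√n = 10/√70 = 1.1952
Margin of error = 1.645 × 1.1952 = 1.9661
CI: x̄ ± margin = 183 ± 1.9661
CI: (181.0339, 184.9661)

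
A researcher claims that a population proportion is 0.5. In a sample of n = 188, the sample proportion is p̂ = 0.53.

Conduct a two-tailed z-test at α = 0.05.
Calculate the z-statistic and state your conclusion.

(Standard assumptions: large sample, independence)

Answer: z = 0.8227, fail to reject H₀

Derivation:
H₀: p = 0.5, H₁: p ≠ 0.5
Standard error: SE = √(p₀(1-p₀)/n) = √(0.5×0.5/188) = 0.036466
z-statistic: z = (p̂ - p₀)/SE = (0.53 - 0.5)/0.036466 = 0.8227
Critical value: z_0.025 = ±1.960
p-value = 0.4107
Decision: fail to reject H₀ at α = 0.05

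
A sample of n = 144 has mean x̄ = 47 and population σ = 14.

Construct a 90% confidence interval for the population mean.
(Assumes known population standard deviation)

Confidence level: 90%, α = 0.1
z_0.05 = 1.645
SE = σ/√n = 14/√144 = 1.1667
Margin of error = 1.645 × 1.1667 = 1.9192
CI: x̄ ± margin = 47 ± 1.9192
CI: (45.0808, 48.9192)

Answer: (45.0808, 48.9192)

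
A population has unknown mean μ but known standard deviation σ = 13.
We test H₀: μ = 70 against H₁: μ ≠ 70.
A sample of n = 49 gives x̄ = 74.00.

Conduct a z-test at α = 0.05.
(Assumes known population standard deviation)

Answer: z = 2.1539, reject H₀

Derivation:
Standard error: SE = σ/√n = 13/√49 = 1.8571
z-statistic: z = (x̄ - μ₀)/SE = (74.00 - 70)/1.8571 = 2.1539
Critical value: ±1.960
p-value = 0.0312
Decision: reject H₀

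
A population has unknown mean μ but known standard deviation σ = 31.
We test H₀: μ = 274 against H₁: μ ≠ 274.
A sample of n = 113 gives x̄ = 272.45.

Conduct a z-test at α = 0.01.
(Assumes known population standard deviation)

Standard error: SE = σ/√n = 31/√113 = 2.9162
z-statistic: z = (x̄ - μ₀)/SE = (272.45 - 274)/2.9162 = -0.5315
Critical value: ±2.576
p-value = 0.5951
Decision: fail to reject H₀

Answer: z = -0.5315, fail to reject H₀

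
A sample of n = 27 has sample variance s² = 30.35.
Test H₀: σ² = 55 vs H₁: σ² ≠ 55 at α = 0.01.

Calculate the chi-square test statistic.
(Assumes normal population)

Answer: χ² = 14.3473, fail to reject H₀

Derivation:
df = n - 1 = 26
χ² = (n-1)s²/σ₀² = 26×30.35/55 = 14.3473
Critical values: χ²_{0.995,26} = 11.160, χ²_{0.005,26} = 48.290
Rejection region: χ² < 11.160 or χ² > 48.290
Decision: fail to reject H₀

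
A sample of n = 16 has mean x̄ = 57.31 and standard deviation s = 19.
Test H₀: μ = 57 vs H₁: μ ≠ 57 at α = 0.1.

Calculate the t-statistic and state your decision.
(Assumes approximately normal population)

df = n - 1 = 15
SE = s/√n = 19/√16 = 4.7500
t = (x̄ - μ₀)/SE = (57.31 - 57)/4.7500 = 0.0653
Critical value: t_{0.05,15} = ±1.753
p-value ≈ 0.9488
Decision: fail to reject H₀

Answer: t = 0.0653, fail to reject H₀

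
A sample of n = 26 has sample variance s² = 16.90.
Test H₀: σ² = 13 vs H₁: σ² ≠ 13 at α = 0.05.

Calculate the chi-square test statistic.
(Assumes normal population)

df = n - 1 = 25
χ² = (n-1)s²/σ₀² = 25×16.90/13 = 32.5000
Critical values: χ²_{0.975,25} = 13.120, χ²_{0.025,25} = 40.646
Rejection region: χ² < 13.120 or χ² > 40.646
Decision: fail to reject H₀

Answer: χ² = 32.5000, fail to reject H₀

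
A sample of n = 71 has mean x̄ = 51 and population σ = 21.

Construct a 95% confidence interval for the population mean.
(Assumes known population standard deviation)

Answer: (46.1153, 55.8847)

Derivation:
Confidence level: 95%, α = 0.05
z_0.025 = 1.960
SE = σ/√n = 21/√71 = 2.4922
Margin of error = 1.960 × 2.4922 = 4.8847
CI: x̄ ± margin = 51 ± 4.8847
CI: (46.1153, 55.8847)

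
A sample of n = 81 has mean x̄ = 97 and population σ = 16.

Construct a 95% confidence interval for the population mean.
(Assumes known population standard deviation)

Answer: (93.5155, 100.4845)

Derivation:
Confidence level: 95%, α = 0.05
z_0.025 = 1.960
SE = σ/√n = 16/√81 = 1.7778
Margin of error = 1.960 × 1.7778 = 3.4845
CI: x̄ ± margin = 97 ± 3.4845
CI: (93.5155, 100.4845)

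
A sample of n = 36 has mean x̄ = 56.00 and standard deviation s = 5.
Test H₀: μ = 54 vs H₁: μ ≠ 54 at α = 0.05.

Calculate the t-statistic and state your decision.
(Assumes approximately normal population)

df = n - 1 = 35
SE = s/√n = 5/√36 = 0.8333
t = (x̄ - μ₀)/SE = (56.00 - 54)/0.8333 = 2.4001
Critical value: t_{0.025,35} = ±2.030
p-value ≈ 0.0218
Decision: reject H₀

Answer: t = 2.4001, reject H₀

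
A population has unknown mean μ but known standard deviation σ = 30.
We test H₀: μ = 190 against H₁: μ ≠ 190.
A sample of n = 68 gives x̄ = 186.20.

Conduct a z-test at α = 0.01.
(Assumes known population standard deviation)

Standard error: SE = σ/√n = 30/√68 = 3.6380
z-statistic: z = (x̄ - μ₀)/SE = (186.20 - 190)/3.6380 = -1.0445
Critical value: ±2.576
p-value = 0.2963
Decision: fail to reject H₀

Answer: z = -1.0445, fail to reject H₀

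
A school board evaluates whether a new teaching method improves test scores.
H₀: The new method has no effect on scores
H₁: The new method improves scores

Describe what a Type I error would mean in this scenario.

A Type I error (probability α) occurs when we reject a true H₀.
A Type II error (probability β) occurs when we fail to reject a false H₀.

Answer: Concluding the new method improves scores when it actually doesn't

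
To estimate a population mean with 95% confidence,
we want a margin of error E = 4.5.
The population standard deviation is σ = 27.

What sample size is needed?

Answer: n = 139

Derivation:
z_0.025 = 1.960
n = (z×σ/E)² = (1.960×27/4.5)²
n = 138.2976
Round up: n = 139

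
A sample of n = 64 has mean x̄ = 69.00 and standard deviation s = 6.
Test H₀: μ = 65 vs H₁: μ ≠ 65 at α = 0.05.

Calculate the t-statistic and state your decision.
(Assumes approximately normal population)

df = n - 1 = 63
SE = s/√n = 6/√64 = 0.7500
t = (x̄ - μ₀)/SE = (69.00 - 65)/0.7500 = 5.3333
Critical value: t_{0.025,63} = ±1.998
p-value < 0.0001
Decision: reject H₀

Answer: t = 5.3333, reject H₀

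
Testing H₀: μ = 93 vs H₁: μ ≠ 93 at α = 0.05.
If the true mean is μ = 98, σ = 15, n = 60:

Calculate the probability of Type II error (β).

Answer: β ≈ 0.2670

Derivation:
SE = σ/√n = 15/√60 = 1.9365
Critical values: μ₀ ± z_0.025×SE = 93 ± 1.960×1.9365
Acceptance region: (89.2045, 96.7955)
Under H₁ (μ = 98): z_high = (96.7955 - 98)/1.9365 = -0.6220, z_low = (89.2045 - 98)/1.9365 = -4.5420
β = P(not reject | H₁) = Φ(-0.6220) - Φ(-4.5420) ≈ 0.2670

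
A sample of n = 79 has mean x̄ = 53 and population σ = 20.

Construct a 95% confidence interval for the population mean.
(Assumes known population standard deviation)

Answer: (48.5896, 57.4104)

Derivation:
Confidence level: 95%, α = 0.05
z_0.025 = 1.960
SE = σ/√n = 20/√79 = 2.2502
Margin of error = 1.960 × 2.2502 = 4.4104
CI: x̄ ± margin = 53 ± 4.4104
CI: (48.5896, 57.4104)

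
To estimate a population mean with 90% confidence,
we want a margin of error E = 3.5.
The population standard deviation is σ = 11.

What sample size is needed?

Answer: n = 27

Derivation:
z_0.05 = 1.645
n = (z×σ/E)² = (1.645×11/3.5)²
n = 26.7289
Round up: n = 27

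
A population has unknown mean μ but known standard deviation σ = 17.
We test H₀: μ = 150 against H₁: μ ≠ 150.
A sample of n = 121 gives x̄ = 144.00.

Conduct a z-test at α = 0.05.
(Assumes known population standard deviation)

Answer: z = -3.8822, reject H₀

Derivation:
Standard error: SE = σ/√n = 17/√121 = 1.5455
z-statistic: z = (x̄ - μ₀)/SE = (144.00 - 150)/1.5455 = -3.8822
Critical value: ±1.960
p-value = 0.0001
Decision: reject H₀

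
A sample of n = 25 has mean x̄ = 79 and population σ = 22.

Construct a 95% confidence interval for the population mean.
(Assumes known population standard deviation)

Confidence level: 95%, α = 0.05
z_0.025 = 1.960
SE = σ/√n = 22/√25 = 4.4000
Margin of error = 1.960 × 4.4000 = 8.6240
CI: x̄ ± margin = 79 ± 8.6240
CI: (70.3760, 87.6240)

Answer: (70.3760, 87.6240)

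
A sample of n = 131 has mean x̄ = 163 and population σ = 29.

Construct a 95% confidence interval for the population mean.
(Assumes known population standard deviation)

Answer: (158.0339, 167.9661)

Derivation:
Confidence level: 95%, α = 0.05
z_0.025 = 1.960
SE = σ/√n = 29/√131 = 2.5337
Margin of error = 1.960 × 2.5337 = 4.9661
CI: x̄ ± margin = 163 ± 4.9661
CI: (158.0339, 167.9661)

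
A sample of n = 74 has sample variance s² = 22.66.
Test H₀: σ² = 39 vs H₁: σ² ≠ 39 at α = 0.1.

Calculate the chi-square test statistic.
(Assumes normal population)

df = n - 1 = 73
χ² = (n-1)s²/σ₀² = 73×22.66/39 = 42.4149
Critical values: χ²_{0.95,73} = 54.325, χ²_{0.05,73} = 93.945
Rejection region: χ² < 54.325 or χ² > 93.945
Decision: reject H₀

Answer: χ² = 42.4149, reject H₀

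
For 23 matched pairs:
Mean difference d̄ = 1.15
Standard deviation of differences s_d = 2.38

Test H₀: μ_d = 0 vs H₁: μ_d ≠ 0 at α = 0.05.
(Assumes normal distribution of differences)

df = n - 1 = 22
SE = s_d/√n = 2.38/√23 = 0.4963
t = d̄/SE = 1.15/0.4963 = 2.3171
Critical value: t_{0.025,22} = ±2.074
p-value ≈ 0.0302
Decision: reject H₀

Answer: t = 2.3171, reject H₀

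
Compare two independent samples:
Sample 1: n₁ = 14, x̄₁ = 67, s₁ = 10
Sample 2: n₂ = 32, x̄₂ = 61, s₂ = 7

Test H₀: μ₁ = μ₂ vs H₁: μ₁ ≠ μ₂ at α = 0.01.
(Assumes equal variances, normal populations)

Pooled variance: s²_p = [13×10² + 31×7²]/(44) = 64.0682
s_p = 8.0043
SE = s_p×√(1/n₁ + 1/n₂) = 8.0043×√(1/14 + 1/32) = 2.5649
t = (x̄₁ - x̄₂)/SE = (67 - 61)/2.5649 = 2.3393
df = 44, t-critical = ±2.692
Decision: fail to reject H₀

Answer: t = 2.3393, fail to reject H₀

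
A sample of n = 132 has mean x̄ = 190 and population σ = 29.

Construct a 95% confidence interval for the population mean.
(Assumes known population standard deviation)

Answer: (185.0528, 194.9472)

Derivation:
Confidence level: 95%, α = 0.05
z_0.025 = 1.960
SE = σ/√n = 29/√132 = 2.5241
Margin of error = 1.960 × 2.5241 = 4.9472
CI: x̄ ± margin = 190 ± 4.9472
CI: (185.0528, 194.9472)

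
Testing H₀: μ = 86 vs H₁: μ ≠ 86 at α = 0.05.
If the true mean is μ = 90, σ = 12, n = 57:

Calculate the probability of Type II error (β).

Answer: β ≈ 0.2889

Derivation:
SE = σ/√n = 12/√57 = 1.5894
Critical values: μ₀ ± z_0.025×SE = 86 ± 1.960×1.5894
Acceptance region: (82.8848, 89.1152)
Under H₁ (μ = 90): z_high = (89.1152 - 90)/1.5894 = -0.5567, z_low = (82.8848 - 90)/1.5894 = -4.4767
β = P(not reject | H₁) = Φ(-0.5567) - Φ(-4.4767) ≈ 0.2889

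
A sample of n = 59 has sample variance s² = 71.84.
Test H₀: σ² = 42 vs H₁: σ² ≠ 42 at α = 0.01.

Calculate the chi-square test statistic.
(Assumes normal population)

Answer: χ² = 99.2076, reject H₀

Derivation:
df = n - 1 = 58
χ² = (n-1)s²/σ₀² = 58×71.84/42 = 99.2076
Critical values: χ²_{0.995,58} = 34.008, χ²_{0.005,58} = 89.477
Rejection region: χ² < 34.008 or χ² > 89.477
Decision: reject H₀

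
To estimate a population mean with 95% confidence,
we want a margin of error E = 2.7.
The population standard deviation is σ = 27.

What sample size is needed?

z_0.025 = 1.960
n = (z×σ/E)² = (1.960×27/2.7)²
n = 384.1600
Round up: n = 385

Answer: n = 385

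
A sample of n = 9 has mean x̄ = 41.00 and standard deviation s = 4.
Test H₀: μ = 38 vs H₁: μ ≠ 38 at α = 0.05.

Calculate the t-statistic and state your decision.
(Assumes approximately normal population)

Answer: t = 2.2501, fail to reject H₀

Derivation:
df = n - 1 = 8
SE = s/√n = 4/√9 = 1.3333
t = (x̄ - μ₀)/SE = (41.00 - 38)/1.3333 = 2.2501
Critical value: t_{0.025,8} = ±2.306
p-value ≈ 0.0546
Decision: fail to reject H₀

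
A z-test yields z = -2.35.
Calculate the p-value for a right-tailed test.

For z = -2.35:
p = P(Z > -2.35) = 1 - Φ(-2.35) = 0.9906

Answer: p-value ≈ 0.9906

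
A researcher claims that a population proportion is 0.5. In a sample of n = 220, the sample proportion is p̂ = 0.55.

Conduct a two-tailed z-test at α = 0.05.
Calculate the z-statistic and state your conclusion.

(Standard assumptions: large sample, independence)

H₀: p = 0.5, H₁: p ≠ 0.5
Standard error: SE = √(p₀(1-p₀)/n) = √(0.5×0.5/220) = 0.033710
z-statistic: z = (p̂ - p₀)/SE = (0.55 - 0.5)/0.033710 = 1.4832
Critical value: z_0.025 = ±1.960
p-value = 0.1380
Decision: fail to reject H₀ at α = 0.05

Answer: z = 1.4832, fail to reject H₀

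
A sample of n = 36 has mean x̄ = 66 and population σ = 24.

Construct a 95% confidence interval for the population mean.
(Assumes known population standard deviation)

Answer: (58.1600, 73.8400)

Derivation:
Confidence level: 95%, α = 0.05
z_0.025 = 1.960
SE = σ/√n = 24/√36 = 4.0000
Margin of error = 1.960 × 4.0000 = 7.8400
CI: x̄ ± margin = 66 ± 7.8400
CI: (58.1600, 73.8400)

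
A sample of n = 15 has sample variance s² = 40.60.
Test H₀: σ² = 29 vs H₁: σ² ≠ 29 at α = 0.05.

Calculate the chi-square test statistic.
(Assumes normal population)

Answer: χ² = 19.6000, fail to reject H₀

Derivation:
df = n - 1 = 14
χ² = (n-1)s²/σ₀² = 14×40.60/29 = 19.6000
Critical values: χ²_{0.975,14} = 5.629, χ²_{0.025,14} = 26.119
Rejection region: χ² < 5.629 or χ² > 26.119
Decision: fail to reject H₀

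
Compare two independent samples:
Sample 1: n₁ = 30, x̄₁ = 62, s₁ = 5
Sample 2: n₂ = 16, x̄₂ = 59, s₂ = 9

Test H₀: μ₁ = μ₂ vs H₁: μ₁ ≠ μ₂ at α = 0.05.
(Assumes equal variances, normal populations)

Answer: t = 1.4594, fail to reject H₀

Derivation:
Pooled variance: s²_p = [29×5² + 15×9²]/(44) = 44.0909
s_p = 6.6401
SE = s_p×√(1/n₁ + 1/n₂) = 6.6401×√(1/30 + 1/16) = 2.0556
t = (x̄₁ - x̄₂)/SE = (62 - 59)/2.0556 = 1.4594
df = 44, t-critical = ±2.015
Decision: fail to reject H₀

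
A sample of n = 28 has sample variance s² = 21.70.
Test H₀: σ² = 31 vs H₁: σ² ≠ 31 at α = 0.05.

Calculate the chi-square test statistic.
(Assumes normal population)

df = n - 1 = 27
χ² = (n-1)s²/σ₀² = 27×21.70/31 = 18.9000
Critical values: χ²_{0.975,27} = 14.573, χ²_{0.025,27} = 43.195
Rejection region: χ² < 14.573 or χ² > 43.195
Decision: fail to reject H₀

Answer: χ² = 18.9000, fail to reject H₀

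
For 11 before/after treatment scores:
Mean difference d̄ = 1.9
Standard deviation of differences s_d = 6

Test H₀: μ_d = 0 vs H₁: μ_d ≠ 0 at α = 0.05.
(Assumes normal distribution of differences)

df = n - 1 = 10
SE = s_d/√n = 6/√11 = 1.8091
t = d̄/SE = 1.9/1.8091 = 1.0502
Critical value: t_{0.025,10} = ±2.228
p-value ≈ 0.3183
Decision: fail to reject H₀

Answer: t = 1.0502, fail to reject H₀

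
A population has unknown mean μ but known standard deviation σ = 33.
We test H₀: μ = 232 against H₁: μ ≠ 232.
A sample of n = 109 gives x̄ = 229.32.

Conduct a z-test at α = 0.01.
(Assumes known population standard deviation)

Answer: z = -0.8479, fail to reject H₀

Derivation:
Standard error: SE = σ/√n = 33/√109 = 3.1608
z-statistic: z = (x̄ - μ₀)/SE = (229.32 - 232)/3.1608 = -0.8479
Critical value: ±2.576
p-value = 0.3965
Decision: fail to reject H₀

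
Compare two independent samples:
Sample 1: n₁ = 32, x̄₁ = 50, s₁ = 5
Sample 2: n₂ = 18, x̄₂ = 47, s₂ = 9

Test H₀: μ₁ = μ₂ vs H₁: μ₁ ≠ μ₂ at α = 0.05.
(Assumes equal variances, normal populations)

Answer: t = 1.5207, fail to reject H₀

Derivation:
Pooled variance: s²_p = [31×5² + 17×9²]/(48) = 44.8333
s_p = 6.6958
SE = s_p×√(1/n₁ + 1/n₂) = 6.6958×√(1/32 + 1/18) = 1.9728
t = (x̄₁ - x̄₂)/SE = (50 - 47)/1.9728 = 1.5207
df = 48, t-critical = ±2.011
Decision: fail to reject H₀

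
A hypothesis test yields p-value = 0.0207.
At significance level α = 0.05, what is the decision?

Answer: reject H₀

Derivation:
Compare p-value to α:
0.0207 < 0.05
Decision: reject H₀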